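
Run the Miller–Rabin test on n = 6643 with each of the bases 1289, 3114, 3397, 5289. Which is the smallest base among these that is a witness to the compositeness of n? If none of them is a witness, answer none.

n − 1 = 6642 = 2^1 · 3321, so s = 1 and d = 3321.
Base 1289: x_0 = 1289^3321 mod 6643 = 4061. x_0 ∉ {1, 6642} and s = 1, so 1289 is a Miller–Rabin witness and 6643 is composite.
Base 3114: x_0 = 3114^3321 mod 6643 = 2309. x_0 ∉ {1, 6642} and s = 1, so 3114 is a Miller–Rabin witness and 6643 is composite.
Base 3397: x_0 = 3397^3321 mod 6643 = 6434. x_0 ∉ {1, 6642} and s = 1, so 3397 is a Miller–Rabin witness and 6643 is composite.
Base 5289: x_0 = 5289^3321 mod 6643 = 6560. x_0 ∉ {1, 6642} and s = 1, so 5289 is a Miller–Rabin witness and 6643 is composite.
The smallest witness among the given bases is 1289.

1289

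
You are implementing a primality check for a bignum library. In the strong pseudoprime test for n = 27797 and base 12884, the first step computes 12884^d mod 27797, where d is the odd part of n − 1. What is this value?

n − 1 = 27796 = 2^2 · 6949, so s = 2 and d = 6949.
Repeated squaring mod 27797: 12884^1 ≡ 12884, 12884^2 ≡ 21569, 12884^4 ≡ 11169, 12884^8 ≡ 21422, 12884^16 ≡ 1411, 12884^32 ≡ 17334, 12884^64 ≡ 9783, 12884^128 ≡ 2018, 12884^256 ≡ 13962, 12884^512 ≡ 24880, 12884^1024 ≡ 3007, 12884^2048 ≡ 8024, 12884^4096 ≡ 6724.
6949 = 4096 + 2048 + 512 + 256 + 32 + 4 + 1, so 12884^6949 ≡ 6724·8024·24880·13962·17334·11169·12884 ≡ 24721 (mod 27797).

24721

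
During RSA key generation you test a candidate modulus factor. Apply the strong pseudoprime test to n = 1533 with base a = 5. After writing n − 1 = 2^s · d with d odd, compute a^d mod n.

206

n − 1 = 1532 = 2^2 · 383, so s = 2 and d = 383.
5^383 mod 1533 = 206.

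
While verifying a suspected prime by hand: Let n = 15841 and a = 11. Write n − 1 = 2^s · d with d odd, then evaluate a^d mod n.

8989

n − 1 = 15840 = 2^5 · 495, so s = 5 and d = 495.
By repeated squaring, 11^495 ≡ 8989 (mod 15841).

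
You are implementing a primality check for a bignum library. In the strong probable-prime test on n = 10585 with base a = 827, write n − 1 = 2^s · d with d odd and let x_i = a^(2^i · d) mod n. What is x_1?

10584

n − 1 = 10584 = 2^3 · 1323, so s = 3 and d = 1323.
x_0 = 827^1323 mod 10585 = 4918.
x_1 = 4918^2 mod 10585 = 10584.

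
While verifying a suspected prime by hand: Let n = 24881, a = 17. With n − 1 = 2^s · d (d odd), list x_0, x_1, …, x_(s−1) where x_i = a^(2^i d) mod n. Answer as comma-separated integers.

22854, 3364, 20522, 16678

n − 1 = 24880 = 2^4 · 1555, so s = 4 and d = 1555.
x_0 = 17^1555 mod 24881 = 22854.
x_1 = 22854^2 mod 24881 = 3364.
x_2 = 3364^2 mod 24881 = 20522.
x_3 = 20522^2 mod 24881 = 16678.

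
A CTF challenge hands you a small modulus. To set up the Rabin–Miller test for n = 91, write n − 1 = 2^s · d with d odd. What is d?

45

Halving: 90 → 45; 45 is odd.
So 90 = 2^1 · 45.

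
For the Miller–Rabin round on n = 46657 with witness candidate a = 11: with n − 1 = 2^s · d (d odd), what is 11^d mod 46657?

42882

n − 1 = 46656 = 2^6 · 729, so s = 6 and d = 729.
Repeated squaring mod 46657: 11^1 ≡ 11, 11^2 ≡ 121, 11^4 ≡ 14641, 11^8 ≡ 16623, 11^16 ≡ 21375, 11^32 ≡ 25281, 11^64 ≡ 21375, 11^128 ≡ 25281, 11^256 ≡ 21375, 11^512 ≡ 25281.
729 = 512 + 128 + 64 + 16 + 8 + 1, so 11^729 ≡ 25281·25281·21375·21375·16623·11 ≡ 42882 (mod 46657).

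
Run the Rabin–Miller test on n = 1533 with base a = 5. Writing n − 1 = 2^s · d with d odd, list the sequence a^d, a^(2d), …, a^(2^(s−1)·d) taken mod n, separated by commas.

n − 1 = 1532 = 2^2 · 383, so s = 2 and d = 383.
x_0 = 5^383 mod 1533 = 206.
x_1 = 206^2 mod 1533 = 1045.

206, 1045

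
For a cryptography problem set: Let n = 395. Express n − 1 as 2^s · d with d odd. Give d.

Halving: 394 → 197; 197 is odd.
So 394 = 2^1 · 197.

197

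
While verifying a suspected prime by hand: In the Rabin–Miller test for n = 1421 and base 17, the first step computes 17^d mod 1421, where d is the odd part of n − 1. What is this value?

157

n − 1 = 1420 = 2^2 · 355, so s = 2 and d = 355.
Repeated squaring mod 1421: 17^1 ≡ 17, 17^2 ≡ 289, 17^4 ≡ 1103, 17^8 ≡ 233, 17^16 ≡ 291, 17^32 ≡ 842, 17^64 ≡ 1306, 17^128 ≡ 436, 17^256 ≡ 1103.
355 = 256 + 64 + 32 + 2 + 1, so 17^355 ≡ 1103·1306·842·289·17 ≡ 157 (mod 1421).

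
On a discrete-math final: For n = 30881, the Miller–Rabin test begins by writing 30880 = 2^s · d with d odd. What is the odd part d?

965

Halving: 30880 → 15440 → 7720 → 3860 → 1930 → 965; 965 is odd.
So 30880 = 2^5 · 965.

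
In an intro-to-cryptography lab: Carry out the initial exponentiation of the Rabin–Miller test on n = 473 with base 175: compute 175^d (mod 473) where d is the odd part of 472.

241

n − 1 = 472 = 2^3 · 59, so s = 3 and d = 59.
By repeated squaring, 175^59 ≡ 241 (mod 473).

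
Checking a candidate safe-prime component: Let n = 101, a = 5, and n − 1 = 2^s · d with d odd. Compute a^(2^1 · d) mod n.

n − 1 = 100 = 2^2 · 25, so s = 2 and d = 25.
x_0 = 5^25 mod 101 = 1.
x_1 = 1^2 mod 101 = 1.

1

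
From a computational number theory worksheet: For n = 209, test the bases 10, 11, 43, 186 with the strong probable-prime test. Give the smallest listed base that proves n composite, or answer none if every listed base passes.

n − 1 = 208 = 2^4 · 13, so s = 4 and d = 13.
Base 10: x_0 = 10^13 mod 209 = 32. x_0 is neither 1 nor 208, so continue squaring. x_1 = 32^2 mod 209 = 188. x_2 = 188^2 mod 209 = 23. x_3 = 23^2 mod 209 = 111. Reached i = s−1 = 3 without hitting −1: 10 is a Miller–Rabin witness and 209 is composite.
Base 11: x_0 = 11^13 mod 209 = 11. x_0 is neither 1 nor 208, so continue squaring. x_1 = 11^2 mod 209 = 121. x_2 = 121^2 mod 209 = 11. x_3 = 11^2 mod 209 = 121. Reached i = s−1 = 3 without hitting −1: 11 is a Miller–Rabin witness and 209 is composite.
Base 43: x_0 = 43^13 mod 209 = 131. x_0 is neither 1 nor 208, so continue squaring. x_1 = 131^2 mod 209 = 23. x_2 = 23^2 mod 209 = 111. x_3 = 111^2 mod 209 = 199. Reached i = s−1 = 3 without hitting −1: 43 is a Miller–Rabin witness and 209 is composite.
Base 186: x_0 = 186^13 mod 209 = 10. x_0 is neither 1 nor 208, so continue squaring. x_1 = 10^2 mod 209 = 100. x_2 = 100^2 mod 209 = 177. x_3 = 177^2 mod 209 = 188. Reached i = s−1 = 3 without hitting −1: 186 is a Miller–Rabin witness and 209 is composite.
The smallest witness among the given bases is 10.

10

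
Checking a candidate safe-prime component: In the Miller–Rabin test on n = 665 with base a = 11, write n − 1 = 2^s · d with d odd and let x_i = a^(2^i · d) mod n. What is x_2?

121

n − 1 = 664 = 2^3 · 83, so s = 3 and d = 83.
x_0 = 11^83 mod 665 = 121.
x_1 = 121^2 mod 665 = 11.
x_2 = 11^2 mod 665 = 121.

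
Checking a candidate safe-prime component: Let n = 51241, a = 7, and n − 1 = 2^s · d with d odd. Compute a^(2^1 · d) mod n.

n − 1 = 51240 = 2^3 · 6405, so s = 3 and d = 6405.
x_0 = 7^6405 mod 51241 = 31494.
x_1 = 31494^2 mod 51241 = 51240.

51240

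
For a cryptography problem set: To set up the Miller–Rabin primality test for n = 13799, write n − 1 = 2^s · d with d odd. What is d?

Halving: 13798 → 6899; 6899 is odd.
So 13798 = 2^1 · 6899.

6899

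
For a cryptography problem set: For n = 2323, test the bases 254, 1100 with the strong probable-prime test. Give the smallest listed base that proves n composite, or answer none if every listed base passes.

n − 1 = 2322 = 2^1 · 1161, so s = 1 and d = 1161.
Base 254: x_0 = 254^1161 mod 2323 = 530. x_0 ∉ {1, 2322} and s = 1, so 254 is a Miller–Rabin witness and 2323 is composite.
Base 1100: x_0 = 1100^1161 mod 2323 = 389. x_0 ∉ {1, 2322} and s = 1, so 1100 is a Miller–Rabin witness and 2323 is composite.
The smallest witness among the given bases is 254.

254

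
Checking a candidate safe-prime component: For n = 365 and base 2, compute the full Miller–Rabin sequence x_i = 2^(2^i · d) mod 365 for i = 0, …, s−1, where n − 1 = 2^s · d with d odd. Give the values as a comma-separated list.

n − 1 = 364 = 2^2 · 91, so s = 2 and d = 91.
x_0 = 2^91 mod 365 = 148.
x_1 = 148^2 mod 365 = 4.

148, 4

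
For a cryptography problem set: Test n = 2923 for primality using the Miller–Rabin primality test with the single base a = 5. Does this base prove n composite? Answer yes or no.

yes

n − 1 = 2922 = 2^1 · 1461, so s = 1 and d = 1461.
By repeated squaring, 5^1461 ≡ 1170 (mod 2923).
x_0 = 5^1461 mod 2923 = 1170.
x_0 ∉ {1, 2922} and s = 1, so 5 is a Miller–Rabin witness and 2923 is composite.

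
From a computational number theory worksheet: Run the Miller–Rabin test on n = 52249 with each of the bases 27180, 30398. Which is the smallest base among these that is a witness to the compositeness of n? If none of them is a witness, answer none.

n − 1 = 52248 = 2^3 · 6531, so s = 3 and d = 6531.
Base 27180: x_0 = 27180^6531 mod 52249 = 37901. x_0 is neither 1 nor 52248, so continue squaring. x_1 = 37901^2 mod 52249 = 4044. x_2 = 4044^2 mod 52249 = 52248. x_2 ≡ −1, so 27180 is not a witness.
Base 30398: x_0 = 30398^6531 mod 52249 = 1. x_0 = 1, so 30398 is not a witness.
No listed base is a witness for 52249.

none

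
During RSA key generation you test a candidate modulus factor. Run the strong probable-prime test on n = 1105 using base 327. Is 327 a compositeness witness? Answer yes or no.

no

n − 1 = 1104 = 2^4 · 69, so s = 4 and d = 69.
Repeated squaring mod 1105: 327^1 ≡ 327, 327^2 ≡ 849, 327^4 ≡ 341, 327^8 ≡ 256, 327^16 ≡ 341, 327^32 ≡ 256, 327^64 ≡ 341.
69 = 64 + 4 + 1, so 327^69 ≡ 341·341·327 ≡ 837 (mod 1105).
x_0 = 327^69 mod 1105 = 837.
x_0 is neither 1 nor 1104, so continue squaring.
x_1 = 837^2 mod 1105 = 1104.
x_1 ≡ −1, so 327 is not a witness.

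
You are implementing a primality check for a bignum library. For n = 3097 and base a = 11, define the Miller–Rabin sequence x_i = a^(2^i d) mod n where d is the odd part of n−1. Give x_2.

1996

n − 1 = 3096 = 2^3 · 387, so s = 3 and d = 387.
x_0 = 11^387 mod 3097 = 1103.
x_1 = 1103^2 mod 3097 = 2585.
x_2 = 2585^2 mod 3097 = 1996.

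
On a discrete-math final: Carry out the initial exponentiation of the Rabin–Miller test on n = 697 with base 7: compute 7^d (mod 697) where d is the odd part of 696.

n − 1 = 696 = 2^3 · 87, so s = 3 and d = 87.
Repeated squaring mod 697: 7^1 ≡ 7, 7^2 ≡ 49, 7^4 ≡ 310, 7^8 ≡ 611, 7^16 ≡ 426, 7^32 ≡ 256, 7^64 ≡ 18.
87 = 64 + 16 + 4 + 2 + 1, so 7^87 ≡ 18·426·310·49·7 ≡ 386 (mod 697).

386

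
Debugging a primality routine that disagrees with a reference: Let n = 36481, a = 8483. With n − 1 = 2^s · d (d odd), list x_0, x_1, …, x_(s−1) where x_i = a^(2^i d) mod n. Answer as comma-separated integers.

2102, 4203, 8405, 16809, 33617, 30752, 25022

n − 1 = 36480 = 2^7 · 285, so s = 7 and d = 285.
x_0 = 8483^285 mod 36481 = 2102.
x_1 = 2102^2 mod 36481 = 4203.
x_2 = 4203^2 mod 36481 = 8405.
x_3 = 8405^2 mod 36481 = 16809.
x_4 = 16809^2 mod 36481 = 33617.
x_5 = 33617^2 mod 36481 = 30752.
x_6 = 30752^2 mod 36481 = 25022.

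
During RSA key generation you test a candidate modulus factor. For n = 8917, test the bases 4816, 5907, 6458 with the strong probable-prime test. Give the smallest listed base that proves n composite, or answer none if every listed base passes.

n − 1 = 8916 = 2^2 · 2229, so s = 2 and d = 2229.
Base 4816: x_0 = 4816^2229 mod 8917 = 7776. x_0 is neither 1 nor 8916, so continue squaring. x_1 = 7776^2 mod 8917 = 8916. x_1 ≡ −1, so 4816 is not a witness.
Base 5907: x_0 = 5907^2229 mod 8917 = 7947. x_0 is neither 1 nor 8916, so continue squaring. x_1 = 7947^2 mod 8917 = 4615. Reached i = s−1 = 1 without hitting −1: 5907 is a Miller–Rabin witness and 8917 is composite.
Base 6458: x_0 = 6458^2229 mod 8917 = 236. x_0 is neither 1 nor 8916, so continue squaring. x_1 = 236^2 mod 8917 = 2194. Reached i = s−1 = 1 without hitting −1: 6458 is a Miller–Rabin witness and 8917 is composite.
The smallest witness among the given bases is 5907.

5907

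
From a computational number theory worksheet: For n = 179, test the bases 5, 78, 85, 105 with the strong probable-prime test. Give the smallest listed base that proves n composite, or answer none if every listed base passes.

none

n − 1 = 178 = 2^1 · 89, so s = 1 and d = 89.
Base 5: x_0 = 5^89 mod 179 = 1. x_0 = 1, so 5 is not a witness.
Base 78: x_0 = 78^89 mod 179 = 178. x_0 = 178 ≡ −1, so 78 is not a witness.
Base 85: x_0 = 85^89 mod 179 = 1. x_0 = 1, so 85 is not a witness.
Base 105: x_0 = 105^89 mod 179 = 178. x_0 = 178 ≡ −1, so 105 is not a witness.
No listed base is a witness for 179.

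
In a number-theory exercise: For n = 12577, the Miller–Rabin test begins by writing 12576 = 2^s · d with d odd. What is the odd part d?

393

Halving: 12576 → 6288 → 3144 → 1572 → 786 → 393; 393 is odd.
So 12576 = 2^5 · 393.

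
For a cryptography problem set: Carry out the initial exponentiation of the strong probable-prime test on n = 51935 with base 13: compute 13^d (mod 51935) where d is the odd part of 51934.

26507

n − 1 = 51934 = 2^1 · 25967, so s = 1 and d = 25967.
Repeated squaring mod 51935: 13^1 ≡ 13, 13^2 ≡ 169, 13^4 ≡ 28561, 13^8 ≡ 39611, 13^16 ≡ 23036, 13^32 ≡ 37401, 13^64 ≡ 17511, 13^128 ≡ 10881, 13^256 ≡ 36296, 13^512 ≡ 16406, 13^1024 ≡ 29666, 13^2048 ≡ 32981, 13^4096 ≡ 19721, 13^8192 ≡ 28561, 13^16384 ≡ 39611.
25967 = 16384 + 8192 + 1024 + 256 + 64 + 32 + 8 + 4 + 2 + 1, so 13^25967 ≡ 39611·28561·29666·36296·17511·37401·39611·28561·169·13 ≡ 26507 (mod 51935).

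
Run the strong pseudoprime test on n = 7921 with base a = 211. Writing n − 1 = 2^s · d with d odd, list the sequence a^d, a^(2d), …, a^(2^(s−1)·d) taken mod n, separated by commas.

n − 1 = 7920 = 2^4 · 495, so s = 4 and d = 495.
x_0 = 211^495 mod 7921 = 660.
x_1 = 660^2 mod 7921 = 7866.
x_2 = 7866^2 mod 7921 = 3025.
x_3 = 3025^2 mod 7921 = 1870.

660, 7866, 3025, 1870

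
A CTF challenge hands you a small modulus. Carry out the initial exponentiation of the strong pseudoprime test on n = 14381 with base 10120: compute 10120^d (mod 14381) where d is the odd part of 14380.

n − 1 = 14380 = 2^2 · 3595, so s = 2 and d = 3595.
Repeated squaring mod 14381: 10120^1 ≡ 10120, 10120^2 ≡ 7299, 10120^4 ≡ 8177, 10120^8 ≡ 6060, 10120^16 ≡ 8907, 10120^32 ≡ 9053, 10120^64 ≡ 13871, 10120^128 ≡ 1242, 10120^256 ≡ 3797, 10120^512 ≡ 7447, 10120^1024 ≡ 4673, 10120^2048 ≡ 6571.
3595 = 2048 + 1024 + 512 + 8 + 2 + 1, so 10120^3595 ≡ 6571·4673·7447·6060·7299·10120 ≡ 5940 (mod 14381).

5940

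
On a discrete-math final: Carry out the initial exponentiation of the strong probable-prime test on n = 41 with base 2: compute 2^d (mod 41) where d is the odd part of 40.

n − 1 = 40 = 2^3 · 5, so s = 3 and d = 5.
2^5 mod 41 = 32.

32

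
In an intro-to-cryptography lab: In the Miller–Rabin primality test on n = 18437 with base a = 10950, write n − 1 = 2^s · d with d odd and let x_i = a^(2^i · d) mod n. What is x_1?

12934

n − 1 = 18436 = 2^2 · 4609, so s = 2 and d = 4609.
x_0 = 10950^4609 mod 18437 = 12187.
x_1 = 12187^2 mod 18437 = 12934.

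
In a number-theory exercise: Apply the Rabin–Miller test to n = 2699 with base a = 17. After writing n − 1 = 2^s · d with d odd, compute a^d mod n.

1

n − 1 = 2698 = 2^1 · 1349, so s = 1 and d = 1349.
17^1349 mod 2699 = 1.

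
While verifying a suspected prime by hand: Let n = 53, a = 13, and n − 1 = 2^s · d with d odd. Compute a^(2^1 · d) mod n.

n − 1 = 52 = 2^2 · 13, so s = 2 and d = 13.
By repeated squaring, 13^13 ≡ 1 (mod 53).
x_0 = 1.
x_1 = 1^2 mod 53 = 1.

1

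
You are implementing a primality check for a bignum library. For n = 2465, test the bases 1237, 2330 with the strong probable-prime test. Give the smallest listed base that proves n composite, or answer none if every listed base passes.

2330

n − 1 = 2464 = 2^5 · 77, so s = 5 and d = 77.
Base 1237: x_0 = 1237^77 mod 2465 = 1322. x_0 is neither 1 nor 2464, so continue squaring. x_1 = 1322^2 mod 2465 = 2464. x_1 ≡ −1, so 1237 is not a witness.
Base 2330: x_0 = 2330^77 mod 2465 = 2245. x_0 is neither 1 nor 2464, so continue squaring. x_1 = 2245^2 mod 2465 = 1565. x_2 = 1565^2 mod 2465 = 1480. x_3 = 1480^2 mod 2465 = 1480. x_4 = 1480^2 mod 2465 = 1480. Reached i = s−1 = 4 without hitting −1: 2330 is a Miller–Rabin witness and 2465 is composite.
The smallest witness among the given bases is 2330.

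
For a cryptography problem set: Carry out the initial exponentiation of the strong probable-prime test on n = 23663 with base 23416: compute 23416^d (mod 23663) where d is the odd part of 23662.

23662

n − 1 = 23662 = 2^1 · 11831, so s = 1 and d = 11831.
By repeated squaring, 23416^11831 ≡ 23662 (mod 23663).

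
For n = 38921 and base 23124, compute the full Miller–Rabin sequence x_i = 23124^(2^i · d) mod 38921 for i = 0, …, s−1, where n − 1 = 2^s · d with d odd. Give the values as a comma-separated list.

n − 1 = 38920 = 2^3 · 4865, so s = 3 and d = 4865.
x_0 = 23124^4865 mod 38921 = 20122.
x_1 = 20122^2 mod 38921 = 38642.
x_2 = 38642^2 mod 38921 = 38920.

20122, 38642, 38920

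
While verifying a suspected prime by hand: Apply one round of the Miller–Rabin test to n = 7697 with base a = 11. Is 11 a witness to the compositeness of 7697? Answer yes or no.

yes

n − 1 = 7696 = 2^4 · 481, so s = 4 and d = 481.
x_0 = 11^481 mod 7697 = 6380.
x_0 is neither 1 nor 7696, so continue squaring.
x_1 = 6380^2 mod 7697 = 2664.
x_2 = 2664^2 mod 7697 = 262.
x_3 = 262^2 mod 7697 = 7068.
Reached i = s−1 = 3 without hitting −1: 11 is a Miller–Rabin witness and 7697 is composite.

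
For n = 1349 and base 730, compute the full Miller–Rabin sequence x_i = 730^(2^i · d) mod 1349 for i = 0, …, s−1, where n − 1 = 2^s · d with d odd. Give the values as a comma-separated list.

n − 1 = 1348 = 2^2 · 337, so s = 2 and d = 337.
x_0 = 730^337 mod 1349 = 730.
x_1 = 730^2 mod 1349 = 45.

730, 45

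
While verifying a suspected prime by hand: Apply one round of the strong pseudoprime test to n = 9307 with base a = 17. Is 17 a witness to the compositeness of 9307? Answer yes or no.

yes

n − 1 = 9306 = 2^1 · 4653, so s = 1 and d = 4653.
Repeated squaring mod 9307: 17^1 ≡ 17, 17^2 ≡ 289, 17^4 ≡ 9065, 17^8 ≡ 2722, 17^16 ≡ 912, 17^32 ≡ 3421, 17^64 ≡ 4342, 17^128 ≡ 6289, 17^256 ≡ 6078, 17^512 ≡ 2601, 17^1024 ≡ 8319, 17^2048 ≡ 8216, 17^4096 ≡ 8292.
4653 = 4096 + 512 + 32 + 8 + 4 + 1, so 17^4653 ≡ 8292·2601·3421·2722·9065·17 ≡ 514 (mod 9307).
x_0 = 17^4653 mod 9307 = 514.
x_0 ∉ {1, 9306} and s = 1, so 17 is a Miller–Rabin witness and 9307 is composite.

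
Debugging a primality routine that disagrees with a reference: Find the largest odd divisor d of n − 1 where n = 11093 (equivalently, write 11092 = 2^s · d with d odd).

2773

Halving: 11092 → 5546 → 2773; 2773 is odd.
So 11092 = 2^2 · 2773.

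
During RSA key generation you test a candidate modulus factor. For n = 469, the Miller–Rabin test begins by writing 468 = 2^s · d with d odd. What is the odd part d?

117

Halving: 468 → 234 → 117; 117 is odd.
So 468 = 2^2 · 117.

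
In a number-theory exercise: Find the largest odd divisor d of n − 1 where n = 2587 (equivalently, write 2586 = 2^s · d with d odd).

Halving: 2586 → 1293; 1293 is odd.
So 2586 = 2^1 · 1293.

1293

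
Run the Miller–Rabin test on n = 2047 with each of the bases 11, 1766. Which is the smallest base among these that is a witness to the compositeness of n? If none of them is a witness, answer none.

n − 1 = 2046 = 2^1 · 1023, so s = 1 and d = 1023.
Base 11: x_0 = 11^1023 mod 2047 = 2046. x_0 = 2046 ≡ −1, so 11 is not a witness.
Base 1766: x_0 = 1766^1023 mod 2047 = 1105. x_0 ∉ {1, 2046} and s = 1, so 1766 is a Miller–Rabin witness and 2047 is composite.
The smallest witness among the given bases is 1766.

1766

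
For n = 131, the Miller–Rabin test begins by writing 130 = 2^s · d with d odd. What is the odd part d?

Halving: 130 → 65; 65 is odd.
So 130 = 2^1 · 65.

65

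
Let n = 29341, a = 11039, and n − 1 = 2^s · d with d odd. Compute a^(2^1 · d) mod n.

n − 1 = 29340 = 2^2 · 7335, so s = 2 and d = 7335.
Repeated squaring mod 29341: 11039^1 ≡ 11039, 11039^2 ≡ 6348, 11039^4 ≡ 11911, 11039^8 ≡ 8186, 11039^16 ≡ 25093, 11039^32 ≡ 789, 11039^64 ≡ 6360, 11039^128 ≡ 17702, 11039^256 ≡ 28265, 11039^512 ≡ 13477, 11039^1024 ≡ 8739, 11039^2048 ≡ 24839, 11039^4096 ≡ 22714.
7335 = 4096 + 2048 + 1024 + 128 + 32 + 4 + 2 + 1, so 11039^7335 ≡ 22714·24839·8739·17702·789·11911·6348·11039 ≡ 7431 (mod 29341).
x_0 = 7431.
x_1 = 7431^2 mod 29341 = 29340.

29340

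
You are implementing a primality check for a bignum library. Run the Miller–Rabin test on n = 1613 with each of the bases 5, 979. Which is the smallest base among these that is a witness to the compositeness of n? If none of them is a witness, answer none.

n − 1 = 1612 = 2^2 · 403, so s = 2 and d = 403.
Base 5: x_0 = 5^403 mod 1613 = 127. x_0 is neither 1 nor 1612, so continue squaring. x_1 = 127^2 mod 1613 = 1612. x_1 ≡ −1, so 5 is not a witness.
Base 979: x_0 = 979^403 mod 1613 = 1486. x_0 is neither 1 nor 1612, so continue squaring. x_1 = 1486^2 mod 1613 = 1612. x_1 ≡ −1, so 979 is not a witness.
No listed base is a witness for 1613.

none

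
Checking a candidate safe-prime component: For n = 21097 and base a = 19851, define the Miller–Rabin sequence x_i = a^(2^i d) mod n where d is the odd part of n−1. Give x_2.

2189

n − 1 = 21096 = 2^3 · 2637, so s = 3 and d = 2637.
Repeated squaring mod 21097: 19851^1 ≡ 19851, 19851^2 ≡ 12435, 19851^4 ≡ 9312, 19851^8 ≡ 4674, 19851^16 ≡ 10881, 19851^32 ≡ 20894, 19851^64 ≡ 20112, 19851^128 ≡ 20860, 19851^256 ≡ 13975, 19851^512 ≡ 5696, 19851^1024 ≡ 18327, 19851^2048 ≡ 14689.
2637 = 2048 + 512 + 64 + 8 + 4 + 1, so 19851^2637 ≡ 14689·5696·20112·4674·9312·19851 ≡ 2054 (mod 21097).
x_0 = 2054.
x_1 = 2054^2 mod 21097 = 20613.
x_2 = 20613^2 mod 21097 = 2189.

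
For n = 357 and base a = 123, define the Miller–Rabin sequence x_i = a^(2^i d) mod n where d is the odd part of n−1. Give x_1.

186

n − 1 = 356 = 2^2 · 89, so s = 2 and d = 89.
x_0 = 123^89 mod 357 = 72.
x_1 = 72^2 mod 357 = 186.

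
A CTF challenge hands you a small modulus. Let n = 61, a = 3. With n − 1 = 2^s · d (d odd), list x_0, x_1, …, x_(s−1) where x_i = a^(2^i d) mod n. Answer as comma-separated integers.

n − 1 = 60 = 2^2 · 15, so s = 2 and d = 15.
x_0 = 3^15 mod 61 = 60.
x_1 = 60^2 mod 61 = 1.

60, 1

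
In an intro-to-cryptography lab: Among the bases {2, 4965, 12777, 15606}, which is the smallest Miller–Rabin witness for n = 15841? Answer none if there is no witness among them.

n − 1 = 15840 = 2^5 · 495, so s = 5 and d = 495.
Base 2: x_0 = 2^495 mod 15841 = 1. x_0 = 1, so 2 is not a witness.
Base 4965: x_0 = 4965^495 mod 15841 = 1. x_0 = 1, so 4965 is not a witness.
Base 12777: x_0 = 12777^495 mod 15841 = 1. x_0 = 1, so 12777 is not a witness.
Base 15606: x_0 = 15606^495 mod 15841 = 15840. x_0 = 15840 ≡ −1, so 15606 is not a witness.
No listed base is a witness for 15841.

none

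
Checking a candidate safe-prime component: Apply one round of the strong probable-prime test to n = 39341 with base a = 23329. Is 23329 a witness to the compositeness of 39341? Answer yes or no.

n − 1 = 39340 = 2^2 · 9835, so s = 2 and d = 9835.
x_0 = 23329^9835 mod 39341 = 21715.
x_0 is neither 1 nor 39340, so continue squaring.
x_1 = 21715^2 mod 39341 = 39340.
x_1 ≡ −1, so 23329 is not a witness.

no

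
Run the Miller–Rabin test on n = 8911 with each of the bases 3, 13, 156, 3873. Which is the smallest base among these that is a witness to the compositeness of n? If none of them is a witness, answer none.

none

n − 1 = 8910 = 2^1 · 4455, so s = 1 and d = 4455.
Base 3: x_0 = 3^4455 mod 8911 = 8910. x_0 = 8910 ≡ −1, so 3 is not a witness.
Base 13: x_0 = 13^4455 mod 8911 = 8910. x_0 = 8910 ≡ −1, so 13 is not a witness.
Base 156: x_0 = 156^4455 mod 8911 = 1. x_0 = 1, so 156 is not a witness.
Base 3873: x_0 = 3873^4455 mod 8911 = 1. x_0 = 1, so 3873 is not a witness.
No listed base is a witness for 8911.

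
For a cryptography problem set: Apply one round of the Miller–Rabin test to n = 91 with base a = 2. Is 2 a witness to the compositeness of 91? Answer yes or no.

n − 1 = 90 = 2^1 · 45, so s = 1 and d = 45.
By repeated squaring, 2^45 ≡ 57 (mod 91).
x_0 = 2^45 mod 91 = 57.
x_0 ∉ {1, 90} and s = 1, so 2 is a Miller–Rabin witness and 91 is composite.

yes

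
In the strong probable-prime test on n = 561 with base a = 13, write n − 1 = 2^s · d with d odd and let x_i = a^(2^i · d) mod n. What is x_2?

n − 1 = 560 = 2^4 · 35, so s = 4 and d = 35.
x_0 = 13^35 mod 561 = 208.
x_1 = 208^2 mod 561 = 67.
x_2 = 67^2 mod 561 = 1.

1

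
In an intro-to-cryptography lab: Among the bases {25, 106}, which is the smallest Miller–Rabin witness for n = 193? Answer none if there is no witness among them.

n − 1 = 192 = 2^6 · 3, so s = 6 and d = 3.
Base 25: x_0 = 25^3 mod 193 = 185. x_0 is neither 1 nor 192, so continue squaring. x_1 = 185^2 mod 193 = 64. x_2 = 64^2 mod 193 = 43. x_3 = 43^2 mod 193 = 112. x_4 = 112^2 mod 193 = 192. x_4 ≡ −1, so 25 is not a witness.
Base 106: x_0 = 106^3 mod 193 = 13. x_0 is neither 1 nor 192, so continue squaring. x_1 = 13^2 mod 193 = 169. x_2 = 169^2 mod 193 = 190. x_3 = 190^2 mod 193 = 9. x_4 = 9^2 mod 193 = 81. x_5 = 81^2 mod 193 = 192. x_5 ≡ −1, so 106 is not a witness.
No listed base is a witness for 193.

none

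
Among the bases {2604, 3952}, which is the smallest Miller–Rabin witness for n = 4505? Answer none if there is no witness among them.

n − 1 = 4504 = 2^3 · 563, so s = 3 and d = 563.
Base 2604: x_0 = 2604^563 mod 4505 = 1574. x_0 is neither 1 nor 4504, so continue squaring. x_1 = 1574^2 mod 4505 = 4231. x_2 = 4231^2 mod 4505 = 2996. Reached i = s−1 = 2 without hitting −1: 2604 is a Miller–Rabin witness and 4505 is composite.
Base 3952: x_0 = 3952^563 mod 4505 = 818. x_0 is neither 1 nor 4504, so continue squaring. x_1 = 818^2 mod 4505 = 2384. x_2 = 2384^2 mod 4505 = 2651. Reached i = s−1 = 2 without hitting −1: 3952 is a Miller–Rabin witness and 4505 is composite.
The smallest witness among the given bases is 2604.

2604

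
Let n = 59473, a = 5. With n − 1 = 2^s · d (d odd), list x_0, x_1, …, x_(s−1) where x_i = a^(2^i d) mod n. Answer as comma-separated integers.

n − 1 = 59472 = 2^4 · 3717, so s = 4 and d = 3717.
x_0 = 5^3717 mod 59473 = 29670.
x_1 = 29670^2 mod 59473 = 49027.
x_2 = 49027^2 mod 59473 = 45434.
x_3 = 45434^2 mod 59473 = 59472.

29670, 49027, 45434, 59472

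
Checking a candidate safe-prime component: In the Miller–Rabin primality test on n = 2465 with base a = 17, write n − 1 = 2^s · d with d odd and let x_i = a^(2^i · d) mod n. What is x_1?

n − 1 = 2464 = 2^5 · 77, so s = 5 and d = 77.
Repeated squaring mod 2465: 17^1 ≡ 17, 17^2 ≡ 289, 17^4 ≡ 2176, 17^8 ≡ 2176, 17^16 ≡ 2176, 17^32 ≡ 2176, 17^64 ≡ 2176.
77 = 64 + 8 + 4 + 1, so 17^77 ≡ 2176·2176·2176·17 ≡ 17 (mod 2465).
x_0 = 17.
x_1 = 17^2 mod 2465 = 289.

289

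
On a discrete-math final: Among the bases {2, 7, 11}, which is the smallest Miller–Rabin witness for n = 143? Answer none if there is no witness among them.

n − 1 = 142 = 2^1 · 71, so s = 1 and d = 71.
Base 2: x_0 = 2^71 mod 143 = 46. x_0 ∉ {1, 142} and s = 1, so 2 is a Miller–Rabin witness and 143 is composite.
Base 7: x_0 = 7^71 mod 143 = 106. x_0 ∉ {1, 142} and s = 1, so 7 is a Miller–Rabin witness and 143 is composite.
Base 11: x_0 = 11^71 mod 143 = 110. x_0 ∉ {1, 142} and s = 1, so 11 is a Miller–Rabin witness and 143 is composite.
The smallest witness among the given bases is 2.

2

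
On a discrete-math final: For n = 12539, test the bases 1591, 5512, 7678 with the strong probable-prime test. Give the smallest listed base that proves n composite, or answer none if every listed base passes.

n − 1 = 12538 = 2^1 · 6269, so s = 1 and d = 6269.
Base 1591: x_0 = 1591^6269 mod 12539 = 1. x_0 = 1, so 1591 is not a witness.
Base 5512: x_0 = 5512^6269 mod 12539 = 12538. x_0 = 12538 ≡ −1, so 5512 is not a witness.
Base 7678: x_0 = 7678^6269 mod 12539 = 12538. x_0 = 12538 ≡ −1, so 7678 is not a witness.
No listed base is a witness for 12539.

none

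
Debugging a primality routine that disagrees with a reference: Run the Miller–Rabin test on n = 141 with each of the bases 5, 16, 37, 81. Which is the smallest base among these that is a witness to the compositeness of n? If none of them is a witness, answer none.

5

n − 1 = 140 = 2^2 · 35, so s = 2 and d = 35.
Base 5: x_0 = 5^35 mod 141 = 29. x_0 is neither 1 nor 140, so continue squaring. x_1 = 29^2 mod 141 = 136. Reached i = s−1 = 1 without hitting −1: 5 is a Miller–Rabin witness and 141 is composite.
Base 16: x_0 = 16^35 mod 141 = 4. x_0 is neither 1 nor 140, so continue squaring. x_1 = 4^2 mod 141 = 16. Reached i = s−1 = 1 without hitting −1: 16 is a Miller–Rabin witness and 141 is composite.
Base 37: x_0 = 37^35 mod 141 = 79. x_0 is neither 1 nor 140, so continue squaring. x_1 = 79^2 mod 141 = 37. Reached i = s−1 = 1 without hitting −1: 37 is a Miller–Rabin witness and 141 is composite.
Base 81: x_0 = 81^35 mod 141 = 9. x_0 is neither 1 nor 140, so continue squaring. x_1 = 9^2 mod 141 = 81. Reached i = s−1 = 1 without hitting −1: 81 is a Miller–Rabin witness and 141 is composite.
The smallest witness among the given bases is 5.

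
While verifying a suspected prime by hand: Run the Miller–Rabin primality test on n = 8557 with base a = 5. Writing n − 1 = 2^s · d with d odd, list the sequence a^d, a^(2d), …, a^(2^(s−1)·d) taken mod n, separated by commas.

6482, 1454

n − 1 = 8556 = 2^2 · 2139, so s = 2 and d = 2139.
x_0 = 5^2139 mod 8557 = 6482.
x_1 = 6482^2 mod 8557 = 1454.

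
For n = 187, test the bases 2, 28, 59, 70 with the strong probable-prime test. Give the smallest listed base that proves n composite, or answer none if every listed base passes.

n − 1 = 186 = 2^1 · 93, so s = 1 and d = 93.
Base 2: x_0 = 2^93 mod 187 = 151. x_0 ∉ {1, 186} and s = 1, so 2 is a Miller–Rabin witness and 187 is composite.
Base 28: x_0 = 28^93 mod 187 = 7. x_0 ∉ {1, 186} and s = 1, so 28 is a Miller–Rabin witness and 187 is composite.
Base 59: x_0 = 59^93 mod 187 = 9. x_0 ∉ {1, 186} and s = 1, so 59 is a Miller–Rabin witness and 187 is composite.
Base 70: x_0 = 70^93 mod 187 = 185. x_0 ∉ {1, 186} and s = 1, so 70 is a Miller–Rabin witness and 187 is composite.
The smallest witness among the given bases is 2.

2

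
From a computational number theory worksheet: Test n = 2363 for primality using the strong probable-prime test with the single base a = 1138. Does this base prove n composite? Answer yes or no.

yes

n − 1 = 2362 = 2^1 · 1181, so s = 1 and d = 1181.
By repeated squaring, 1138^1181 ≡ 339 (mod 2363).
x_0 = 1138^1181 mod 2363 = 339.
x_0 ∉ {1, 2362} and s = 1, so 1138 is a Miller–Rabin witness and 2363 is composite.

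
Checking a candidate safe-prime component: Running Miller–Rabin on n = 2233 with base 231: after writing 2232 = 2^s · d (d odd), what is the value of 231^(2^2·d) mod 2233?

2002

n − 1 = 2232 = 2^3 · 279, so s = 3 and d = 279.
x_0 = 231^279 mod 2233 = 231.
x_1 = 231^2 mod 2233 = 2002.
x_2 = 2002^2 mod 2233 = 2002.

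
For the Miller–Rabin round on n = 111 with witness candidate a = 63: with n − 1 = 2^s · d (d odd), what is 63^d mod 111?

n − 1 = 110 = 2^1 · 55, so s = 1 and d = 55.
Repeated squaring mod 111: 63^1 ≡ 63, 63^2 ≡ 84, 63^4 ≡ 63, 63^8 ≡ 84, 63^16 ≡ 63, 63^32 ≡ 84.
55 = 32 + 16 + 4 + 2 + 1, so 63^55 ≡ 84·63·63·84·63 ≡ 63 (mod 111).

63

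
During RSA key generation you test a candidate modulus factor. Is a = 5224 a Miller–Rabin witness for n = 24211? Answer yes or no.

n − 1 = 24210 = 2^1 · 12105, so s = 1 and d = 12105.
x_0 = 5224^12105 mod 24211 = 8898.
x_0 ∉ {1, 24210} and s = 1, so 5224 is a Miller–Rabin witness and 24211 is composite.

yes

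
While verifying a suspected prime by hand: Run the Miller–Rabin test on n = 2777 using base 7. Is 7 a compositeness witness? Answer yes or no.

no

n − 1 = 2776 = 2^3 · 347, so s = 3 and d = 347.
x_0 = 7^347 mod 2777 = 2553.
x_0 is neither 1 nor 2776, so continue squaring.
x_1 = 2553^2 mod 2777 = 190.
x_2 = 190^2 mod 2777 = 2776.
x_2 ≡ −1, so 7 is not a witness.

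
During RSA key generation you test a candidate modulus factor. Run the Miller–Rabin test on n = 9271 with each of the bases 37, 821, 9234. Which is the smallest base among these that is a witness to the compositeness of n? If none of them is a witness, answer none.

n − 1 = 9270 = 2^1 · 4635, so s = 1 and d = 4635.
Base 37: x_0 = 37^4635 mod 9271 = 1. x_0 = 1, so 37 is not a witness.
Base 821: x_0 = 821^4635 mod 9271 = 9270. x_0 = 9270 ≡ −1, so 821 is not a witness.
Base 9234: x_0 = 9234^4635 mod 9271 = 9270. x_0 = 9270 ≡ −1, so 9234 is not a witness.
No listed base is a witness for 9271.

none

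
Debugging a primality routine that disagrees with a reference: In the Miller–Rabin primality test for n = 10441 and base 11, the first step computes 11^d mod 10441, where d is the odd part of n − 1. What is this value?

461

n − 1 = 10440 = 2^3 · 1305, so s = 3 and d = 1305.
Repeated squaring mod 10441: 11^1 ≡ 11, 11^2 ≡ 121, 11^4 ≡ 4200, 11^8 ≡ 5151, 11^16 ≡ 2220, 11^32 ≡ 248, 11^64 ≡ 9299, 11^128 ≡ 9480, 11^256 ≡ 4713, 11^512 ≡ 4362, 11^1024 ≡ 3542.
1305 = 1024 + 256 + 16 + 8 + 1, so 11^1305 ≡ 3542·4713·2220·5151·11 ≡ 461 (mod 10441).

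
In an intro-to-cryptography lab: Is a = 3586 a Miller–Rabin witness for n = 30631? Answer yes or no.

no

n − 1 = 30630 = 2^1 · 15315, so s = 1 and d = 15315.
x_0 = 3586^15315 mod 30631 = 30630.
x_0 = 30630 ≡ −1, so 3586 is not a witness.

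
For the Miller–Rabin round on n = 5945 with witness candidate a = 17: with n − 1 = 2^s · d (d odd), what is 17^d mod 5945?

n − 1 = 5944 = 2^3 · 743, so s = 3 and d = 743.
17^743 mod 5945 = 2303.

2303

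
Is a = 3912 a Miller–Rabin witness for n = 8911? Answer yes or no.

yes

n − 1 = 8910 = 2^1 · 4455, so s = 1 and d = 4455.
x_0 = 3912^4455 mod 8911 = 2547.
x_0 ∉ {1, 8910} and s = 1, so 3912 is a Miller–Rabin witness and 8911 is composite.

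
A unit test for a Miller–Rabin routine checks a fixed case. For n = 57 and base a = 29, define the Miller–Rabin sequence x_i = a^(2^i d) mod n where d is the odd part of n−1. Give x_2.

28

n − 1 = 56 = 2^3 · 7, so s = 3 and d = 7.
x_0 = 29^7 mod 57 = 53.
x_1 = 53^2 mod 57 = 16.
x_2 = 16^2 mod 57 = 28.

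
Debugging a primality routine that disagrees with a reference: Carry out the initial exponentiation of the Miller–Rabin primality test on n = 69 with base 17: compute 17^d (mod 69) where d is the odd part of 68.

11

n − 1 = 68 = 2^2 · 17, so s = 2 and d = 17.
17^17 mod 69 = 11.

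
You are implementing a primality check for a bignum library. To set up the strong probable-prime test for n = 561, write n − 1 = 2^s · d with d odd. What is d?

Halving: 560 → 280 → 140 → 70 → 35; 35 is odd.
So 560 = 2^4 · 35.

35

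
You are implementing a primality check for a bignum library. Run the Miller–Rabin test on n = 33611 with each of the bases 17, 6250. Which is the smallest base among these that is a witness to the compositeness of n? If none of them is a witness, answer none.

n − 1 = 33610 = 2^1 · 16805, so s = 1 and d = 16805.
Base 17: x_0 = 17^16805 mod 33611 = 6426. x_0 ∉ {1, 33610} and s = 1, so 17 is a Miller–Rabin witness and 33611 is composite.
Base 6250: x_0 = 6250^16805 mod 33611 = 24167. x_0 ∉ {1, 33610} and s = 1, so 6250 is a Miller–Rabin witness and 33611 is composite.
The smallest witness among the given bases is 17.

17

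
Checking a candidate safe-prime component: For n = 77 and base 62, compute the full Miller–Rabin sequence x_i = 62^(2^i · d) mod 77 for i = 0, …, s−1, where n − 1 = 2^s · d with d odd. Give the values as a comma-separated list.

41, 64

n − 1 = 76 = 2^2 · 19, so s = 2 and d = 19.
x_0 = 62^19 mod 77 = 41.
x_1 = 41^2 mod 77 = 64.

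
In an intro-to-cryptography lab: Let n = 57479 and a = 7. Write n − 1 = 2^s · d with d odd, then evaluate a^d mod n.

26014

n − 1 = 57478 = 2^1 · 28739, so s = 1 and d = 28739.
7^28739 mod 57479 = 26014.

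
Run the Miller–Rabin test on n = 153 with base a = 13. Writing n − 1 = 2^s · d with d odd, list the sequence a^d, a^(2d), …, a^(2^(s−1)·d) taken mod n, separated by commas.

n − 1 = 152 = 2^3 · 19, so s = 3 and d = 19.
x_0 = 13^19 mod 153 = 4.
x_1 = 4^2 mod 153 = 16.
x_2 = 16^2 mod 153 = 103.

4, 16, 103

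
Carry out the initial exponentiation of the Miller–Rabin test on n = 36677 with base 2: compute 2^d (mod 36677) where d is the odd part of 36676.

n − 1 = 36676 = 2^2 · 9169, so s = 2 and d = 9169.
2^9169 mod 36677 = 28804.

28804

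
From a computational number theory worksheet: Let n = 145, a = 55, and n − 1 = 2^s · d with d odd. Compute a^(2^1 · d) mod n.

35

n − 1 = 144 = 2^4 · 9, so s = 4 and d = 9.
x_0 = 55^9 mod 145 = 95.
x_1 = 95^2 mod 145 = 35.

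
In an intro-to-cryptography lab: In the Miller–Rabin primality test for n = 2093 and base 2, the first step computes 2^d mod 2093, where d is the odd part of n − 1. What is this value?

n − 1 = 2092 = 2^2 · 523, so s = 2 and d = 523.
By repeated squaring, 2^523 ≡ 1766 (mod 2093).

1766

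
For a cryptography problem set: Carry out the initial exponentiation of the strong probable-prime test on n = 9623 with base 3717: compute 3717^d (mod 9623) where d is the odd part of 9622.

1

n − 1 = 9622 = 2^1 · 4811, so s = 1 and d = 4811.
3717^4811 mod 9623 = 1.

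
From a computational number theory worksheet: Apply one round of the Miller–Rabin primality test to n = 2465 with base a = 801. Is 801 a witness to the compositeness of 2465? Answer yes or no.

n − 1 = 2464 = 2^5 · 77, so s = 5 and d = 77.
Repeated squaring mod 2465: 801^1 ≡ 801, 801^2 ≡ 701, 801^4 ≡ 866, 801^8 ≡ 596, 801^16 ≡ 256, 801^32 ≡ 1446, 801^64 ≡ 596.
77 = 64 + 8 + 4 + 1, so 801^77 ≡ 596·596·866·801 ≡ 2361 (mod 2465).
x_0 = 801^77 mod 2465 = 2361.
x_0 is neither 1 nor 2464, so continue squaring.
x_1 = 2361^2 mod 2465 = 956.
x_2 = 956^2 mod 2465 = 1886.
x_3 = 1886^2 mod 2465 = 1.
x_3 = 1 but x_2 ≠ ±1, a nontrivial square root of 1 — 801 is a witness and 2465 is composite.

yes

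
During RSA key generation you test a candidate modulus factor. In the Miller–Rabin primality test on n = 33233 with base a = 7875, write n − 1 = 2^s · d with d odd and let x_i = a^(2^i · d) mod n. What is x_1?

9416

n − 1 = 33232 = 2^4 · 2077, so s = 4 and d = 2077.
x_0 = 7875^2077 mod 33233 = 10012.
x_1 = 10012^2 mod 33233 = 9416.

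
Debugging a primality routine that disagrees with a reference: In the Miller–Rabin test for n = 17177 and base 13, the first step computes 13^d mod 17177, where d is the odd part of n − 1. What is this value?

n − 1 = 17176 = 2^3 · 2147, so s = 3 and d = 2147.
Repeated squaring mod 17177: 13^1 ≡ 13, 13^2 ≡ 169, 13^4 ≡ 11384, 13^8 ≡ 12168, 13^16 ≡ 11661, 13^32 ≡ 5789, 13^64 ≡ 194, 13^128 ≡ 3282, 13^256 ≡ 1545, 13^512 ≡ 16599, 13^1024 ≡ 7721, 13^2048 ≡ 9651.
2147 = 2048 + 64 + 32 + 2 + 1, so 13^2147 ≡ 9651·194·5789·169·13 ≡ 7453 (mod 17177).

7453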